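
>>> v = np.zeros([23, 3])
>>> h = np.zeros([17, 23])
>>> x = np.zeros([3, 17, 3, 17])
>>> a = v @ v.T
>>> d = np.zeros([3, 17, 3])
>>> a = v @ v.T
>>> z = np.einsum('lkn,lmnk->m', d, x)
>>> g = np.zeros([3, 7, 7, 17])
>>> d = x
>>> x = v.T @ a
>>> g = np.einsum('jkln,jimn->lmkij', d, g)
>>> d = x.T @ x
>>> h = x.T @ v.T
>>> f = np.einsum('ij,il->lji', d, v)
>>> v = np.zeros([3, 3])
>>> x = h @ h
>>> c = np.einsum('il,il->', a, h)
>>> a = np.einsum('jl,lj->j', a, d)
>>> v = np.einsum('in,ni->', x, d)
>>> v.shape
()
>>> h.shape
(23, 23)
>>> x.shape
(23, 23)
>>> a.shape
(23,)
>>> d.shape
(23, 23)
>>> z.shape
(17,)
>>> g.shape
(3, 7, 17, 7, 3)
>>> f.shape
(3, 23, 23)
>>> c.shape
()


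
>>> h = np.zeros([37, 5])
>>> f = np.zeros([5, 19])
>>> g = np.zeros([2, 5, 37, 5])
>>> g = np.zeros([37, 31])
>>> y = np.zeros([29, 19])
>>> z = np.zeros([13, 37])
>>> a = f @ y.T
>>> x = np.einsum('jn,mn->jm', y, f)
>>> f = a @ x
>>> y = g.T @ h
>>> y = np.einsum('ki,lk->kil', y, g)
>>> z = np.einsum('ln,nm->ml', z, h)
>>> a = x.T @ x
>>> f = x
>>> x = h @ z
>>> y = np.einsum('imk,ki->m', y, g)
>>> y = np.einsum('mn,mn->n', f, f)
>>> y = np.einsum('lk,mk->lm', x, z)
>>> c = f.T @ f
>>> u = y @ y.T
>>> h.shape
(37, 5)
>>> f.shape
(29, 5)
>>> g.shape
(37, 31)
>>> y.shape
(37, 5)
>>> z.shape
(5, 13)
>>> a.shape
(5, 5)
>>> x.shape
(37, 13)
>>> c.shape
(5, 5)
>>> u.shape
(37, 37)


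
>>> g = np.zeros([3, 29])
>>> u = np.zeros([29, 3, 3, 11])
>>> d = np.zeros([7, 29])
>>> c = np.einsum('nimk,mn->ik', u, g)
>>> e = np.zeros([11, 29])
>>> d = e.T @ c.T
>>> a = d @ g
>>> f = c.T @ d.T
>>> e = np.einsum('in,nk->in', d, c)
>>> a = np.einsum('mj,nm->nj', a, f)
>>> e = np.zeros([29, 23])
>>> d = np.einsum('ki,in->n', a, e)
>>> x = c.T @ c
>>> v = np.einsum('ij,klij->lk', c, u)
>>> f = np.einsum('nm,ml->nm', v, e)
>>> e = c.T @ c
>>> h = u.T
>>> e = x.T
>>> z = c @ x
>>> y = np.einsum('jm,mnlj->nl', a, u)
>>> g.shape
(3, 29)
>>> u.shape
(29, 3, 3, 11)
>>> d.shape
(23,)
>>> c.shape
(3, 11)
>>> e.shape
(11, 11)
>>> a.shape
(11, 29)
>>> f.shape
(3, 29)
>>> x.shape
(11, 11)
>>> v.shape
(3, 29)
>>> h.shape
(11, 3, 3, 29)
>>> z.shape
(3, 11)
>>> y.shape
(3, 3)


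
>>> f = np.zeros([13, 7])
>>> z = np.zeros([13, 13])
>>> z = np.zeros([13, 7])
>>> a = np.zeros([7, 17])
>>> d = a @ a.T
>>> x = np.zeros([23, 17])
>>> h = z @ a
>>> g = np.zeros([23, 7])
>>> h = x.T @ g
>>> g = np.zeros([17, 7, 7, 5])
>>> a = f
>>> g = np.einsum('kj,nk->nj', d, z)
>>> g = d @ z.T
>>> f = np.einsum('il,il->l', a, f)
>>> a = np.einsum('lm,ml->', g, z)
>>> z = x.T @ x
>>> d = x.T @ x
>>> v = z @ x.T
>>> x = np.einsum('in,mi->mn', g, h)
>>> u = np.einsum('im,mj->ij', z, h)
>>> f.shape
(7,)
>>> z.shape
(17, 17)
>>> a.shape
()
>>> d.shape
(17, 17)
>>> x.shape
(17, 13)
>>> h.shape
(17, 7)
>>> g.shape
(7, 13)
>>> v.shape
(17, 23)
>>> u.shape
(17, 7)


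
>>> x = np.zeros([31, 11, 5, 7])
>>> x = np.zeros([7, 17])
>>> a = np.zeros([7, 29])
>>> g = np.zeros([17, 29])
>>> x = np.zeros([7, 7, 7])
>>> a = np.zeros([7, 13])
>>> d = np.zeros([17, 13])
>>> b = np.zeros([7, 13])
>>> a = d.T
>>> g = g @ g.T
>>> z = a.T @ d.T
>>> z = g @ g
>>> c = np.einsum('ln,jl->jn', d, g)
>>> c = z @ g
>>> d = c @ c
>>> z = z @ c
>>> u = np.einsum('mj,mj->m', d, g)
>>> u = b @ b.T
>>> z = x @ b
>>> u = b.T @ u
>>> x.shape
(7, 7, 7)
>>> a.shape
(13, 17)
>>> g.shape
(17, 17)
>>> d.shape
(17, 17)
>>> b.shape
(7, 13)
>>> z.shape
(7, 7, 13)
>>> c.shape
(17, 17)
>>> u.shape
(13, 7)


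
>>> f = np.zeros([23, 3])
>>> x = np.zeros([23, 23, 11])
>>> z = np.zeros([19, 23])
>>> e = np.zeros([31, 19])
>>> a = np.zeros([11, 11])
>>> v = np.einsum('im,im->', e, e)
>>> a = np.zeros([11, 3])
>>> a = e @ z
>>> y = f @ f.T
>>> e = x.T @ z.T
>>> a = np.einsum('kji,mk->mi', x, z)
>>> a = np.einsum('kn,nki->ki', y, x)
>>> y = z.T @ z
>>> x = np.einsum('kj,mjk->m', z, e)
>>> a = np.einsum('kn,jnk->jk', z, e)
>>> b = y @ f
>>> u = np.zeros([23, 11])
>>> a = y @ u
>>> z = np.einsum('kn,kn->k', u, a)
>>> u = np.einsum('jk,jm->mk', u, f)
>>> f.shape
(23, 3)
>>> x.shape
(11,)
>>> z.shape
(23,)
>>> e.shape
(11, 23, 19)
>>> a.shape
(23, 11)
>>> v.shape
()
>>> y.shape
(23, 23)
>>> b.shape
(23, 3)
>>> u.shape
(3, 11)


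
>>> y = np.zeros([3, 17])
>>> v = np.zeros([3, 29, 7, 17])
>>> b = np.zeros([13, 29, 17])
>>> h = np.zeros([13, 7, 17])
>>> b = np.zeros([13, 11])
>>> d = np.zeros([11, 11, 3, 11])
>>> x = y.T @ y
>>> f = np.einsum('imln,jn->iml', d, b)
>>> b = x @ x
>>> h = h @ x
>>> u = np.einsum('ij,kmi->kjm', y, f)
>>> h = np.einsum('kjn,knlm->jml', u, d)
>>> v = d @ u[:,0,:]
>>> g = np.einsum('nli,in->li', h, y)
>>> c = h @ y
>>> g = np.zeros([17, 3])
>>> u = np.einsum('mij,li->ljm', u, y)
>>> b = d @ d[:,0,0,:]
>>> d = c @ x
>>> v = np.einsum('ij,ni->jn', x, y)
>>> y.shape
(3, 17)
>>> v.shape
(17, 3)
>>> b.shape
(11, 11, 3, 11)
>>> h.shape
(17, 11, 3)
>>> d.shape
(17, 11, 17)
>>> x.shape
(17, 17)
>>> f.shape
(11, 11, 3)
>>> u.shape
(3, 11, 11)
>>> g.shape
(17, 3)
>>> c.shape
(17, 11, 17)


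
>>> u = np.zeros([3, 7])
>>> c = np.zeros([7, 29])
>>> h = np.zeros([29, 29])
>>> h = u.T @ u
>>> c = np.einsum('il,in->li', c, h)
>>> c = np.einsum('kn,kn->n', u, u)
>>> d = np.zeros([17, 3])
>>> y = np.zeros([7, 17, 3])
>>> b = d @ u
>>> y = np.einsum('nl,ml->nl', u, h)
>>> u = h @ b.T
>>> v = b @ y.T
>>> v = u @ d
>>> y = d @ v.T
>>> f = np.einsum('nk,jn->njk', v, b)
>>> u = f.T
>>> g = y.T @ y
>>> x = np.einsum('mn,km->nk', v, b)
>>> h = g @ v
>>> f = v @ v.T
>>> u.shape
(3, 17, 7)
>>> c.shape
(7,)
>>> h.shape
(7, 3)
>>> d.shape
(17, 3)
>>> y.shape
(17, 7)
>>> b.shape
(17, 7)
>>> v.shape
(7, 3)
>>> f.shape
(7, 7)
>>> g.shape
(7, 7)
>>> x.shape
(3, 17)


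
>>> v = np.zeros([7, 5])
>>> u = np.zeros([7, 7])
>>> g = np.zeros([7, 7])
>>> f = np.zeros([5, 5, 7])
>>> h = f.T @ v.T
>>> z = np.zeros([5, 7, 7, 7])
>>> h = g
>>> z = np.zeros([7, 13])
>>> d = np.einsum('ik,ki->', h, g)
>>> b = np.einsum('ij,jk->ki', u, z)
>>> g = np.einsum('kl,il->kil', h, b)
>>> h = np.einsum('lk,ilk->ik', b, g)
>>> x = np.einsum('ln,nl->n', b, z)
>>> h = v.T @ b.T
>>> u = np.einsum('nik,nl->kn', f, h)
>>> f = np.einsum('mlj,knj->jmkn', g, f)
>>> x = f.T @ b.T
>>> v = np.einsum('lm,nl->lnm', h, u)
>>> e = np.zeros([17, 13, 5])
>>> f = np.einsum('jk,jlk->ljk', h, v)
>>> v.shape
(5, 7, 13)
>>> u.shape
(7, 5)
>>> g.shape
(7, 13, 7)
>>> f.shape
(7, 5, 13)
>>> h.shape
(5, 13)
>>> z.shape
(7, 13)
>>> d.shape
()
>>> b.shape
(13, 7)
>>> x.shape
(5, 5, 7, 13)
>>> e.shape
(17, 13, 5)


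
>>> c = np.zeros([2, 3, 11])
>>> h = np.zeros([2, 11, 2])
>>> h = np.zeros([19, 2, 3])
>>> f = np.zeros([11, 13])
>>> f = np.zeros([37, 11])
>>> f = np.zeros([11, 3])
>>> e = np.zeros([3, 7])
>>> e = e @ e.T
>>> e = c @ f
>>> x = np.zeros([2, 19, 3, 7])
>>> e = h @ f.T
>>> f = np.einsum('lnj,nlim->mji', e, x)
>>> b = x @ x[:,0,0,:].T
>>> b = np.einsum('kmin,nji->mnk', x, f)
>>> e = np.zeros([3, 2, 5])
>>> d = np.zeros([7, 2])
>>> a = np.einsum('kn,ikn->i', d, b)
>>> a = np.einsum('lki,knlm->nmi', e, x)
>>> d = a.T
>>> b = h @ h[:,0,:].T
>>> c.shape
(2, 3, 11)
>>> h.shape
(19, 2, 3)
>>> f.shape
(7, 11, 3)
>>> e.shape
(3, 2, 5)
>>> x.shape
(2, 19, 3, 7)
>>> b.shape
(19, 2, 19)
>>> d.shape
(5, 7, 19)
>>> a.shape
(19, 7, 5)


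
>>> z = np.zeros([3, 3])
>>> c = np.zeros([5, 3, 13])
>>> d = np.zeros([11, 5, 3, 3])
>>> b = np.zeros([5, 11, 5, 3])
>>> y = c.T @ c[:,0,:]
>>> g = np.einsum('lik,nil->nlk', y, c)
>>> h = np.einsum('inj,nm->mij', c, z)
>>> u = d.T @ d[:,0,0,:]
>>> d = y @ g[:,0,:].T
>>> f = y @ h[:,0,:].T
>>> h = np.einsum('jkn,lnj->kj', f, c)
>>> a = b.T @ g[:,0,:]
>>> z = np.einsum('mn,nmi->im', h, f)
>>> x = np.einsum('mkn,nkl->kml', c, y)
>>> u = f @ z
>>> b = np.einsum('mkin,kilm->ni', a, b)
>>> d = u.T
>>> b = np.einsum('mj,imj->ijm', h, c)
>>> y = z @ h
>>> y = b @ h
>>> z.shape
(3, 3)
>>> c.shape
(5, 3, 13)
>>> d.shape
(3, 3, 13)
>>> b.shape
(5, 13, 3)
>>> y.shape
(5, 13, 13)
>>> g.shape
(5, 13, 13)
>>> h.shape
(3, 13)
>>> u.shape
(13, 3, 3)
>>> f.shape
(13, 3, 3)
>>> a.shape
(3, 5, 11, 13)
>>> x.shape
(3, 5, 13)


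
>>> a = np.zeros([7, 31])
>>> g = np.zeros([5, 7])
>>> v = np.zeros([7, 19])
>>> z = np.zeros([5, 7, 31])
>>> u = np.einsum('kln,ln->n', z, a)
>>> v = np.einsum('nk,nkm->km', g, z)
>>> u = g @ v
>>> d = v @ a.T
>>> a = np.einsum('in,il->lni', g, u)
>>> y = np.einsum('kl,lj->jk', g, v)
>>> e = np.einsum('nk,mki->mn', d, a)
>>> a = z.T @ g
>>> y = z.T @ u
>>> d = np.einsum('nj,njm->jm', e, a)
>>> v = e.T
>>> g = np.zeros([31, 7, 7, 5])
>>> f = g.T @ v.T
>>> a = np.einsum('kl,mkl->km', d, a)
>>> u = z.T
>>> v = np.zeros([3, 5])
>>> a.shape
(7, 31)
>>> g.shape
(31, 7, 7, 5)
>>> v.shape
(3, 5)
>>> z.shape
(5, 7, 31)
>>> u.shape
(31, 7, 5)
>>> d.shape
(7, 7)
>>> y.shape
(31, 7, 31)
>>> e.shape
(31, 7)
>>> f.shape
(5, 7, 7, 7)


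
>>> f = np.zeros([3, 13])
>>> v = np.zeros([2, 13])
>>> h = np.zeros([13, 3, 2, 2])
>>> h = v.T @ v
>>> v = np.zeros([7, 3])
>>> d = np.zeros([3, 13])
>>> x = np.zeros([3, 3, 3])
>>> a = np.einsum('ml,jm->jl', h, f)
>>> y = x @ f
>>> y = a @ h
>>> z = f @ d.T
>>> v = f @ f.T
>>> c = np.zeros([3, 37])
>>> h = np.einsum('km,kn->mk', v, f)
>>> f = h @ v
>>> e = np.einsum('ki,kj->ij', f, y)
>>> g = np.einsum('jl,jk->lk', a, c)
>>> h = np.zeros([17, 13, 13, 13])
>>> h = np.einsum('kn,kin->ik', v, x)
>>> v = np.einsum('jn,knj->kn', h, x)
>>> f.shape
(3, 3)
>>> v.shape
(3, 3)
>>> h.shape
(3, 3)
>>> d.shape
(3, 13)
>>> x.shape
(3, 3, 3)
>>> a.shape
(3, 13)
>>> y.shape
(3, 13)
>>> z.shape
(3, 3)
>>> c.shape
(3, 37)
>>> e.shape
(3, 13)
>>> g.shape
(13, 37)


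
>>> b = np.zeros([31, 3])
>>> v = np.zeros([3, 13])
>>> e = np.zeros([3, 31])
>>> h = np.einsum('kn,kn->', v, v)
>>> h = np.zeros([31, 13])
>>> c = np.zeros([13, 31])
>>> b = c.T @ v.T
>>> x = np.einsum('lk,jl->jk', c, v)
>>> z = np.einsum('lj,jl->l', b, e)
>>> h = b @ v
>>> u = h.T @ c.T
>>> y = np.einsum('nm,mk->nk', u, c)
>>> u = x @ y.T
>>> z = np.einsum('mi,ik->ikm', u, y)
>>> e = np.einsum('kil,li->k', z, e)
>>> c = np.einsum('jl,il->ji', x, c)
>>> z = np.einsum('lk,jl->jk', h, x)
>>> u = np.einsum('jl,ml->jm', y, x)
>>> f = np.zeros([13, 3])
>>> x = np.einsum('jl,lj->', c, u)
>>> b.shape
(31, 3)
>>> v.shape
(3, 13)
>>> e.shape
(13,)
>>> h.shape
(31, 13)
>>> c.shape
(3, 13)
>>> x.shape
()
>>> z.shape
(3, 13)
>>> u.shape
(13, 3)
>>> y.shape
(13, 31)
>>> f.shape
(13, 3)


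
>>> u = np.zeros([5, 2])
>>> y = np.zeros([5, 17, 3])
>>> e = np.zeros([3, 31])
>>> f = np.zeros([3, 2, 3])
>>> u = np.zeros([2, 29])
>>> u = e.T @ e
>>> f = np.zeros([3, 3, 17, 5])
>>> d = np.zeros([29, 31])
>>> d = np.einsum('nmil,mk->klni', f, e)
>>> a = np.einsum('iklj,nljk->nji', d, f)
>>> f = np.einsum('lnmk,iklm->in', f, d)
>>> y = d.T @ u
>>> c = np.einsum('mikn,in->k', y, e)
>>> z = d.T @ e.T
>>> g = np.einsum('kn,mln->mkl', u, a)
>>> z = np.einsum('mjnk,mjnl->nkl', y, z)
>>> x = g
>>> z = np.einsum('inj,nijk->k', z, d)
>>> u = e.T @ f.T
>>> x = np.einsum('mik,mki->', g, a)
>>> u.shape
(31, 31)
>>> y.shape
(17, 3, 5, 31)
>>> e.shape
(3, 31)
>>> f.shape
(31, 3)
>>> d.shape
(31, 5, 3, 17)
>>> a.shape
(3, 17, 31)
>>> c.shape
(5,)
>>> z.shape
(17,)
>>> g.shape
(3, 31, 17)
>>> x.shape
()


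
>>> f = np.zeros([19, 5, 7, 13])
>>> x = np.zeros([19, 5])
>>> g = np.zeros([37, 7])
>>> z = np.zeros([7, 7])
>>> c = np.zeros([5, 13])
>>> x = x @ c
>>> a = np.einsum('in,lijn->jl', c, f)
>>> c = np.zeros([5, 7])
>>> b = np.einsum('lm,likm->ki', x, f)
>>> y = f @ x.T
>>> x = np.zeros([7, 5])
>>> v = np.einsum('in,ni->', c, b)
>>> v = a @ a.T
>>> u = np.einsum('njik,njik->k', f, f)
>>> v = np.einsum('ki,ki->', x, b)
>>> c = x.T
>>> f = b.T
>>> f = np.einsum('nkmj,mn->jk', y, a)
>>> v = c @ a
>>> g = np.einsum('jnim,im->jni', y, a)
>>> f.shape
(19, 5)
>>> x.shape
(7, 5)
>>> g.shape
(19, 5, 7)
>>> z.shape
(7, 7)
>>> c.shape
(5, 7)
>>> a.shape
(7, 19)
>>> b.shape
(7, 5)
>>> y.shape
(19, 5, 7, 19)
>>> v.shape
(5, 19)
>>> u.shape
(13,)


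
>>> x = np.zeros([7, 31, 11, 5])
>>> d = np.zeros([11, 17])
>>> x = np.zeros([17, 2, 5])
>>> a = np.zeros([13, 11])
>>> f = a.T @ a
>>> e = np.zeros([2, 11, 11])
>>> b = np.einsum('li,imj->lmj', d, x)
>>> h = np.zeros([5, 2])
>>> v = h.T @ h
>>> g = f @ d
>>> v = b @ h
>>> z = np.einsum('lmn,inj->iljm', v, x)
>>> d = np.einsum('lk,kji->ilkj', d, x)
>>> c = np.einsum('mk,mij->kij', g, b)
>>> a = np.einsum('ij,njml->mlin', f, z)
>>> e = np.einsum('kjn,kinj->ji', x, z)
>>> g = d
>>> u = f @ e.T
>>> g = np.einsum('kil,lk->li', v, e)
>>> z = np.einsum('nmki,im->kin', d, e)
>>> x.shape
(17, 2, 5)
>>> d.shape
(5, 11, 17, 2)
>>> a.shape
(5, 2, 11, 17)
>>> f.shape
(11, 11)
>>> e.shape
(2, 11)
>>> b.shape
(11, 2, 5)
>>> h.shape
(5, 2)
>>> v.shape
(11, 2, 2)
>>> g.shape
(2, 2)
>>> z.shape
(17, 2, 5)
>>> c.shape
(17, 2, 5)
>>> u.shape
(11, 2)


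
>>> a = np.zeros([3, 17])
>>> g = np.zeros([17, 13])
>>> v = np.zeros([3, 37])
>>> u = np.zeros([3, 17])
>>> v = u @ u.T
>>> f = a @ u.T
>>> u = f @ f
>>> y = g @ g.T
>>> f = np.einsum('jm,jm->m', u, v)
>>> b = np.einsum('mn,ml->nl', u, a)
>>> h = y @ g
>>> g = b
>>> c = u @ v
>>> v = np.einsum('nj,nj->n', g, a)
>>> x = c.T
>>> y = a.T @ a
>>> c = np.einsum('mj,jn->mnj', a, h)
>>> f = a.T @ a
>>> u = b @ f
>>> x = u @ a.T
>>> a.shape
(3, 17)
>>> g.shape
(3, 17)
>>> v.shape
(3,)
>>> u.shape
(3, 17)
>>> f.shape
(17, 17)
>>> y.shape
(17, 17)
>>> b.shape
(3, 17)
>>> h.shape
(17, 13)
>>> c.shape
(3, 13, 17)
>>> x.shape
(3, 3)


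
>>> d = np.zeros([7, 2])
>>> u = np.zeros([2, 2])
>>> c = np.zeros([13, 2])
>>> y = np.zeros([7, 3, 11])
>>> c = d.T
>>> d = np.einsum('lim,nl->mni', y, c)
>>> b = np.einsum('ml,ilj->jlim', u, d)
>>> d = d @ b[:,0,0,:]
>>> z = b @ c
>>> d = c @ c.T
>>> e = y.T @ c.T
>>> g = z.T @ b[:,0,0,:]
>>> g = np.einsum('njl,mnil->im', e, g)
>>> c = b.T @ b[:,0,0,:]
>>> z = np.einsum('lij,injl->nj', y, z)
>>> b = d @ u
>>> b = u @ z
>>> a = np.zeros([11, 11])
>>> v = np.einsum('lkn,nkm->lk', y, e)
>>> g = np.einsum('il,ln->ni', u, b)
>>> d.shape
(2, 2)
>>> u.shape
(2, 2)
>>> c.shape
(2, 11, 2, 2)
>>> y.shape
(7, 3, 11)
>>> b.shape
(2, 11)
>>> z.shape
(2, 11)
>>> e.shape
(11, 3, 2)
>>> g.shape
(11, 2)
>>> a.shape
(11, 11)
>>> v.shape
(7, 3)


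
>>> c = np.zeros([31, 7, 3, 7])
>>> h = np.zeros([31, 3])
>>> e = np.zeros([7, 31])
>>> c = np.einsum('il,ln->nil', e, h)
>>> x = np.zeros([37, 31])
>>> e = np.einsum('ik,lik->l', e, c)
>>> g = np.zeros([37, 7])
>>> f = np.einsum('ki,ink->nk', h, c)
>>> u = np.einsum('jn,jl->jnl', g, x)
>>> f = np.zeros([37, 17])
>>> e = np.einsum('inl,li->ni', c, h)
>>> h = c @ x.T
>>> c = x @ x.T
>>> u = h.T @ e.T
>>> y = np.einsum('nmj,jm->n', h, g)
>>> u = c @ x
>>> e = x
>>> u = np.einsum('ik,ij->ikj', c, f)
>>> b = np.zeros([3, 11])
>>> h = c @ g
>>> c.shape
(37, 37)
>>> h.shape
(37, 7)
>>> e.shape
(37, 31)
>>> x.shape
(37, 31)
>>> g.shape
(37, 7)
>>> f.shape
(37, 17)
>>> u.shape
(37, 37, 17)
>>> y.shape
(3,)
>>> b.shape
(3, 11)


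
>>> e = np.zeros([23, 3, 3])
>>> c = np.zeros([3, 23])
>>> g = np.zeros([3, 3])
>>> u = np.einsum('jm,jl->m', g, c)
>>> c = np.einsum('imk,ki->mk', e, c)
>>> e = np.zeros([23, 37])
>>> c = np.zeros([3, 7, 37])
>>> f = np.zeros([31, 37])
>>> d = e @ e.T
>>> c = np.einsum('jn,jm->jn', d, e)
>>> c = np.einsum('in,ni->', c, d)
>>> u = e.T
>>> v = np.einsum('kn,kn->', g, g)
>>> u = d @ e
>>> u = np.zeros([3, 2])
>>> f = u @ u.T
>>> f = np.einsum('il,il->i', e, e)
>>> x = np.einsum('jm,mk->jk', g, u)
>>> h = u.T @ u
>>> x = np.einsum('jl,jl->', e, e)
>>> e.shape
(23, 37)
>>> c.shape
()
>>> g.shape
(3, 3)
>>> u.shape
(3, 2)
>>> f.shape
(23,)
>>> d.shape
(23, 23)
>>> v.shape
()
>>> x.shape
()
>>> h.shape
(2, 2)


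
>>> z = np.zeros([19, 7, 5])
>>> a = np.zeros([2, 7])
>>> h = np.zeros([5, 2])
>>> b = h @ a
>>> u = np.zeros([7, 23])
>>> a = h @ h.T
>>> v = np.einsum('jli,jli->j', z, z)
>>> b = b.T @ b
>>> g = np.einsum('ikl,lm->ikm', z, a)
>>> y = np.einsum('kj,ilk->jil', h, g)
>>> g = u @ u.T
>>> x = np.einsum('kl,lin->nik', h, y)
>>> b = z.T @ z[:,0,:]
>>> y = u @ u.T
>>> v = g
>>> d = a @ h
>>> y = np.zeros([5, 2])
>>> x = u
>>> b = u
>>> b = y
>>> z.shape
(19, 7, 5)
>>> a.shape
(5, 5)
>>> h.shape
(5, 2)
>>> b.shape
(5, 2)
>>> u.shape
(7, 23)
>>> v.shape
(7, 7)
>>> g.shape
(7, 7)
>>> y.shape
(5, 2)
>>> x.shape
(7, 23)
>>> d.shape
(5, 2)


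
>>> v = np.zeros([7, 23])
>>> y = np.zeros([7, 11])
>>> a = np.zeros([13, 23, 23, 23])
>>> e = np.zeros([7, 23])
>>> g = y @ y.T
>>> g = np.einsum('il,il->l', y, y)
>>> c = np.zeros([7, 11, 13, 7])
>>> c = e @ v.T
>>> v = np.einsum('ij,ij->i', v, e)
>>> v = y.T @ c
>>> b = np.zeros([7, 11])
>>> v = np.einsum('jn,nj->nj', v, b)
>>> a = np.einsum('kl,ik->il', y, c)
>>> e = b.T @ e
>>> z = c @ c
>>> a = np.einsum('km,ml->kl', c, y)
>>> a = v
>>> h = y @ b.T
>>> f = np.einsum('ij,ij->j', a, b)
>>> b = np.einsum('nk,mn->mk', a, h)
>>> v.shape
(7, 11)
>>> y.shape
(7, 11)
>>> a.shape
(7, 11)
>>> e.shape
(11, 23)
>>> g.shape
(11,)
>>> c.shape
(7, 7)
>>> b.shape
(7, 11)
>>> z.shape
(7, 7)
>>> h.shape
(7, 7)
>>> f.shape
(11,)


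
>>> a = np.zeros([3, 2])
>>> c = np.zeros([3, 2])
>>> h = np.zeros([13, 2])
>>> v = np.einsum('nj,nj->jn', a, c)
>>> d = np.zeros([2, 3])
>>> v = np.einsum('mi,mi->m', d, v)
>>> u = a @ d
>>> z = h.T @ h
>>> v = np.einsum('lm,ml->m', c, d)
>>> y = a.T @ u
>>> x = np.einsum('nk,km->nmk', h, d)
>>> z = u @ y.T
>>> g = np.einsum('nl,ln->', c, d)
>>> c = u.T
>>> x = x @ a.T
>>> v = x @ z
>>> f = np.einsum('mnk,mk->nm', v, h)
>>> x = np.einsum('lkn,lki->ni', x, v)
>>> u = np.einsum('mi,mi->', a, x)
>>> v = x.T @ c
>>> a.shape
(3, 2)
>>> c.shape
(3, 3)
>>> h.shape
(13, 2)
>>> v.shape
(2, 3)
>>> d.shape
(2, 3)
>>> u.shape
()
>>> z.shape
(3, 2)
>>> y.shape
(2, 3)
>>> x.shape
(3, 2)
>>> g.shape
()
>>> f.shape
(3, 13)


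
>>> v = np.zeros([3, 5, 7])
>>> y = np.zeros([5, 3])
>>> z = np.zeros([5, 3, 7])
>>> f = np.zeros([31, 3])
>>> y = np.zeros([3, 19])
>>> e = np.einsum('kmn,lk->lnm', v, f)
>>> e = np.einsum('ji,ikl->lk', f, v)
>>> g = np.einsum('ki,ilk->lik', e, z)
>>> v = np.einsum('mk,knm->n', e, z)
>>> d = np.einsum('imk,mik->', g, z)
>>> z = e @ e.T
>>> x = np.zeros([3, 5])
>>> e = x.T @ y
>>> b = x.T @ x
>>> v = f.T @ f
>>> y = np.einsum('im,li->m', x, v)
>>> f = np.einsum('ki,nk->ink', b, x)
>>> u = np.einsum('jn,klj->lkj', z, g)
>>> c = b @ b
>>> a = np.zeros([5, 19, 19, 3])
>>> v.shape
(3, 3)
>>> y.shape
(5,)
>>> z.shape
(7, 7)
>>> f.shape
(5, 3, 5)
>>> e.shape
(5, 19)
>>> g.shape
(3, 5, 7)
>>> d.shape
()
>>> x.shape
(3, 5)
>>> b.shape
(5, 5)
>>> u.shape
(5, 3, 7)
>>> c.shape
(5, 5)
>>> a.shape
(5, 19, 19, 3)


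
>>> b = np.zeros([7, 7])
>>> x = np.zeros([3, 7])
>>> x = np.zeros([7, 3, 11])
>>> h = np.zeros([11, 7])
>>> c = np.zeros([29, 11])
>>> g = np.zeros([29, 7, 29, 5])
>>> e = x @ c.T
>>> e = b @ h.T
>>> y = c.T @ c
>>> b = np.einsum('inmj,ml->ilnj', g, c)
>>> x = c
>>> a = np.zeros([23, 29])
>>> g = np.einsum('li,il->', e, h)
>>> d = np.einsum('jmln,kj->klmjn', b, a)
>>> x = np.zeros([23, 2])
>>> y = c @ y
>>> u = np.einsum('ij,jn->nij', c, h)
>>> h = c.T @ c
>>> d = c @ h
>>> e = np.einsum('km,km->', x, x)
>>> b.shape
(29, 11, 7, 5)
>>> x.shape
(23, 2)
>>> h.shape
(11, 11)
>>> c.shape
(29, 11)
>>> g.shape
()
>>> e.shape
()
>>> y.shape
(29, 11)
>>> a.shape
(23, 29)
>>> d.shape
(29, 11)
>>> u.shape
(7, 29, 11)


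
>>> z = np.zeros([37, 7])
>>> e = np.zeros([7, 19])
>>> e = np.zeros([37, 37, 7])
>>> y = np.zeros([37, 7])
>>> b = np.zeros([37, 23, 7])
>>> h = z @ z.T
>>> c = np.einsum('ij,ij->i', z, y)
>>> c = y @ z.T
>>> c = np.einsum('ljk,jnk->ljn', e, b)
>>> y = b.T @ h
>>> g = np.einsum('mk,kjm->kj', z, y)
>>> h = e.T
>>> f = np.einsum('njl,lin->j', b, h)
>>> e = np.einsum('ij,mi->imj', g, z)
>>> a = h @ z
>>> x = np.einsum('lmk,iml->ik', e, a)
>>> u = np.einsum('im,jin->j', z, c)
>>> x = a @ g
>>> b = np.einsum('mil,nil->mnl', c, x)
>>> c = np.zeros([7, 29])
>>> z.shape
(37, 7)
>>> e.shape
(7, 37, 23)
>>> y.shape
(7, 23, 37)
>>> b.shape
(37, 7, 23)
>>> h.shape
(7, 37, 37)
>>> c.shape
(7, 29)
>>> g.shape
(7, 23)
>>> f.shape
(23,)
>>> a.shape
(7, 37, 7)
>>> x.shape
(7, 37, 23)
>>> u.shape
(37,)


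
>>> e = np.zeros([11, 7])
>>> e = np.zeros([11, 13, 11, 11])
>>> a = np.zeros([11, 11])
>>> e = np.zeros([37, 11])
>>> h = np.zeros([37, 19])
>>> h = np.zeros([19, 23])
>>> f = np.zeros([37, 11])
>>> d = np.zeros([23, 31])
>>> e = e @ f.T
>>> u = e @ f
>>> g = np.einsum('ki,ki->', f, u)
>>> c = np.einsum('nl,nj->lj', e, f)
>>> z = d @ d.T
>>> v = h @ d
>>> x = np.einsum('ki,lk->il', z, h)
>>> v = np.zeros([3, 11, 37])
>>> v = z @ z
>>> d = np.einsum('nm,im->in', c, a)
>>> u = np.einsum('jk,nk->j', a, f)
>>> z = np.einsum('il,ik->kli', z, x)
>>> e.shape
(37, 37)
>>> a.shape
(11, 11)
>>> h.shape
(19, 23)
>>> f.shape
(37, 11)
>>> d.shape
(11, 37)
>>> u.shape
(11,)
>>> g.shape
()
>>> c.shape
(37, 11)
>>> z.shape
(19, 23, 23)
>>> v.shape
(23, 23)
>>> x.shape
(23, 19)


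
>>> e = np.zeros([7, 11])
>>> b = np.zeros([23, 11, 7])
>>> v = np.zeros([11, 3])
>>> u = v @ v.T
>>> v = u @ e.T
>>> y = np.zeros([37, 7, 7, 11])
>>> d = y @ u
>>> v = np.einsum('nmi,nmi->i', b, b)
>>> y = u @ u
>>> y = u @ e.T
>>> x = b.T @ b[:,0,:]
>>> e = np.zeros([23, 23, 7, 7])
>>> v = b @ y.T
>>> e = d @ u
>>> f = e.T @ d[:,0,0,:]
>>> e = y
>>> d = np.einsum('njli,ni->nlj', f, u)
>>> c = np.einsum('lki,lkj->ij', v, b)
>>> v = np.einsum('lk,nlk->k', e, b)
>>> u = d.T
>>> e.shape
(11, 7)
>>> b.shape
(23, 11, 7)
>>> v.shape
(7,)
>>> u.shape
(7, 7, 11)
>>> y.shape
(11, 7)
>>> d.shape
(11, 7, 7)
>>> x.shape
(7, 11, 7)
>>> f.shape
(11, 7, 7, 11)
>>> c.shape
(11, 7)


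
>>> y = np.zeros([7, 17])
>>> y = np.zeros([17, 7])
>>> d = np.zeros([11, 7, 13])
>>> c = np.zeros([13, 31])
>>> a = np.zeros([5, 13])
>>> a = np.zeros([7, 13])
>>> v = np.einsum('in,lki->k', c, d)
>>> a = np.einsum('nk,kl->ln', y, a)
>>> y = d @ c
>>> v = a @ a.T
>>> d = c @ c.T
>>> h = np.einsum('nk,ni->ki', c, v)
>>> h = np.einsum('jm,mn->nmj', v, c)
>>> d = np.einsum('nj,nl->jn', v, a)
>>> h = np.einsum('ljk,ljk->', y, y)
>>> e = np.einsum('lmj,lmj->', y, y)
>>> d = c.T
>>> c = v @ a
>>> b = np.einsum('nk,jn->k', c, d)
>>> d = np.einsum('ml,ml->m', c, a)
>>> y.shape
(11, 7, 31)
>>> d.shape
(13,)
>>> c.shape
(13, 17)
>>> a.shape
(13, 17)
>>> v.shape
(13, 13)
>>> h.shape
()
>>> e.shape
()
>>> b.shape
(17,)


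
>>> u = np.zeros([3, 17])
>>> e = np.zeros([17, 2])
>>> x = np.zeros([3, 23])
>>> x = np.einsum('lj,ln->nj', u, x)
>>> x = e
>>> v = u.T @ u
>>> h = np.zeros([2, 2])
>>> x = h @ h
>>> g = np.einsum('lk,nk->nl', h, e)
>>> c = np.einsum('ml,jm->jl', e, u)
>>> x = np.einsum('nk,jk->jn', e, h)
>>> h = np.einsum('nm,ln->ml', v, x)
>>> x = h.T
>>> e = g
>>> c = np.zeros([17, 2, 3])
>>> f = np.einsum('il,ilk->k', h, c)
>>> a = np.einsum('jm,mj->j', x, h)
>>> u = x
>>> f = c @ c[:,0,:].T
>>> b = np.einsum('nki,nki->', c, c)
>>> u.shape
(2, 17)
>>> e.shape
(17, 2)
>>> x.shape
(2, 17)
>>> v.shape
(17, 17)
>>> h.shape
(17, 2)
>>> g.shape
(17, 2)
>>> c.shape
(17, 2, 3)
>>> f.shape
(17, 2, 17)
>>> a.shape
(2,)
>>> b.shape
()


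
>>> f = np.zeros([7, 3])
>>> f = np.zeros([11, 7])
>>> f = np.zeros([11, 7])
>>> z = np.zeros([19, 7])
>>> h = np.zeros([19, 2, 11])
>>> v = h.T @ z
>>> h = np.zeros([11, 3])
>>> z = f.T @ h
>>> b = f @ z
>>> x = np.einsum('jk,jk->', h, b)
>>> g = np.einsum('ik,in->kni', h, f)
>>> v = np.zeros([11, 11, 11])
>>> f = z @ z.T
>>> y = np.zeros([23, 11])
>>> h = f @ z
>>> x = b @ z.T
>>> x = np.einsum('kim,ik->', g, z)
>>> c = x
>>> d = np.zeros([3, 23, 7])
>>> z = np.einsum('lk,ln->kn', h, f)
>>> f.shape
(7, 7)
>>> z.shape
(3, 7)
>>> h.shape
(7, 3)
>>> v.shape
(11, 11, 11)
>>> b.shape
(11, 3)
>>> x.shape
()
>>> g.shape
(3, 7, 11)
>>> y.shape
(23, 11)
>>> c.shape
()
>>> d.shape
(3, 23, 7)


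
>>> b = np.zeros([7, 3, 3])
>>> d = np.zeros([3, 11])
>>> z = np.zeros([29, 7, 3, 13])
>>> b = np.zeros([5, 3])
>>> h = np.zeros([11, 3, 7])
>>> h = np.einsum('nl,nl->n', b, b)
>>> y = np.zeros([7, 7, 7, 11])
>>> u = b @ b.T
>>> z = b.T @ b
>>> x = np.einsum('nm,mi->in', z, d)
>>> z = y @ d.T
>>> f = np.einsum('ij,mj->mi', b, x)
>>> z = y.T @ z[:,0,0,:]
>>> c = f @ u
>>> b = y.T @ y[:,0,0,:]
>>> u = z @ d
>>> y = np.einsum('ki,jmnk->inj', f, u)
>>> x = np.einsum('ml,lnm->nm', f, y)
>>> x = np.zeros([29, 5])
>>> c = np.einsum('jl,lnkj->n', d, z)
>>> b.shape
(11, 7, 7, 11)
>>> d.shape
(3, 11)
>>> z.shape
(11, 7, 7, 3)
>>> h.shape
(5,)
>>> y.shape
(5, 7, 11)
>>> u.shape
(11, 7, 7, 11)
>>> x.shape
(29, 5)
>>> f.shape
(11, 5)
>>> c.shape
(7,)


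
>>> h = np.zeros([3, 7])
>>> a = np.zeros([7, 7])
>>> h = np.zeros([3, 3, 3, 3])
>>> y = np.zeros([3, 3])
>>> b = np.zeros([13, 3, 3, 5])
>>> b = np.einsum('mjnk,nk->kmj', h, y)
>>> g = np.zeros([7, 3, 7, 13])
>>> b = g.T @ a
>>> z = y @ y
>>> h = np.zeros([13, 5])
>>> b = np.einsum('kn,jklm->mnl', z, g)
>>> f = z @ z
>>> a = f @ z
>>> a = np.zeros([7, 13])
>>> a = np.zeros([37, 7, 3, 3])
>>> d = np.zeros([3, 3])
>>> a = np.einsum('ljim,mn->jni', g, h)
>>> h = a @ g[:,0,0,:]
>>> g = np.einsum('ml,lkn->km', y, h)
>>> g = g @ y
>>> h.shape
(3, 5, 13)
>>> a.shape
(3, 5, 7)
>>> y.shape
(3, 3)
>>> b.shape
(13, 3, 7)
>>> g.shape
(5, 3)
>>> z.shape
(3, 3)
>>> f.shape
(3, 3)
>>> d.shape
(3, 3)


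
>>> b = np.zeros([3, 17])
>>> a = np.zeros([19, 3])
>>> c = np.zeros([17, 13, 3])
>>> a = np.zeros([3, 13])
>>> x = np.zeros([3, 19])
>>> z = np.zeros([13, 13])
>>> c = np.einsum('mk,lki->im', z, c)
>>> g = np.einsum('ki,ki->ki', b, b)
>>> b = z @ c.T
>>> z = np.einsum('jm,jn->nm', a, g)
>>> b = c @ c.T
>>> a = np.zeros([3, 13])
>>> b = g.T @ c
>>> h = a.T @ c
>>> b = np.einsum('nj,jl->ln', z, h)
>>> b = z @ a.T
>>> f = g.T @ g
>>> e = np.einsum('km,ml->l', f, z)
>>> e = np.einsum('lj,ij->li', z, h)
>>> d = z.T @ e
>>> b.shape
(17, 3)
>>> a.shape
(3, 13)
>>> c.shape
(3, 13)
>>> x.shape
(3, 19)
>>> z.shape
(17, 13)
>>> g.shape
(3, 17)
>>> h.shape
(13, 13)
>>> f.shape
(17, 17)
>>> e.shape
(17, 13)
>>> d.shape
(13, 13)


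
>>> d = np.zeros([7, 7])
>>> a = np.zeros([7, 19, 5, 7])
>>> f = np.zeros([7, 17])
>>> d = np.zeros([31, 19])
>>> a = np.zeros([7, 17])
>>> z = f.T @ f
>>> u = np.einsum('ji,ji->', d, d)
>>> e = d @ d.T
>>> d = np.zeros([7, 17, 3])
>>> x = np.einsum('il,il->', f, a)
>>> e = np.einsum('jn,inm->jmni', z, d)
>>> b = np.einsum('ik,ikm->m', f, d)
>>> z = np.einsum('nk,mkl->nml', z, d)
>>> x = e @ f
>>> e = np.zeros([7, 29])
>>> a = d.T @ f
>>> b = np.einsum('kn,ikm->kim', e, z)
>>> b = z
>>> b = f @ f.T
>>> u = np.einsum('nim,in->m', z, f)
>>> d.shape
(7, 17, 3)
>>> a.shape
(3, 17, 17)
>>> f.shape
(7, 17)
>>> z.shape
(17, 7, 3)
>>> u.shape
(3,)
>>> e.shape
(7, 29)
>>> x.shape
(17, 3, 17, 17)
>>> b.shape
(7, 7)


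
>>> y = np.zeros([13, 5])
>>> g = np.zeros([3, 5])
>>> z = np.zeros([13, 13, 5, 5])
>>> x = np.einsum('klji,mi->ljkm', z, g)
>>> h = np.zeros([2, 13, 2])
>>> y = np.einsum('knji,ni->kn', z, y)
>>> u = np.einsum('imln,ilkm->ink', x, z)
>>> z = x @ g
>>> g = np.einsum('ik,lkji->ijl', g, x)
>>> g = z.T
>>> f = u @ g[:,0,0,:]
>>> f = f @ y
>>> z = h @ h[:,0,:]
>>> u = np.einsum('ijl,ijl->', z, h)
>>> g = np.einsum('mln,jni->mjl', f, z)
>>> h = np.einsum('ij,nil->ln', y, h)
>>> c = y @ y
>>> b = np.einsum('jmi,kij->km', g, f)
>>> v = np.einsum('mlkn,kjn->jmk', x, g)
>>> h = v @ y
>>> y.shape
(13, 13)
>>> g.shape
(13, 2, 3)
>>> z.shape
(2, 13, 2)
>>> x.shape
(13, 5, 13, 3)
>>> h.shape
(2, 13, 13)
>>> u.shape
()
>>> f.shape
(13, 3, 13)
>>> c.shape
(13, 13)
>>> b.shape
(13, 2)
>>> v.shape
(2, 13, 13)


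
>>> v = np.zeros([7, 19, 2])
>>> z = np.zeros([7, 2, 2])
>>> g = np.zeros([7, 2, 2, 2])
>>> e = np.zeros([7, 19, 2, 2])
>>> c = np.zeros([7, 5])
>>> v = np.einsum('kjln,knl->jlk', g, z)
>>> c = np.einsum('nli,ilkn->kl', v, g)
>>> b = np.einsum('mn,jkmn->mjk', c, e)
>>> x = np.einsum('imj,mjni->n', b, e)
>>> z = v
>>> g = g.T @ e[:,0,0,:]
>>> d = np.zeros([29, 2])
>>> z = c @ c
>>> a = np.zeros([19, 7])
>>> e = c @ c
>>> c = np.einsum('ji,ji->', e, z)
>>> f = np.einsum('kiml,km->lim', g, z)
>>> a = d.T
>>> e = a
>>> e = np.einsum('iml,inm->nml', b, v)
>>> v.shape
(2, 2, 7)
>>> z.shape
(2, 2)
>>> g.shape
(2, 2, 2, 2)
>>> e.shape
(2, 7, 19)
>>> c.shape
()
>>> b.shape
(2, 7, 19)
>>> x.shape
(2,)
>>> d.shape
(29, 2)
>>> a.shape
(2, 29)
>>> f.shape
(2, 2, 2)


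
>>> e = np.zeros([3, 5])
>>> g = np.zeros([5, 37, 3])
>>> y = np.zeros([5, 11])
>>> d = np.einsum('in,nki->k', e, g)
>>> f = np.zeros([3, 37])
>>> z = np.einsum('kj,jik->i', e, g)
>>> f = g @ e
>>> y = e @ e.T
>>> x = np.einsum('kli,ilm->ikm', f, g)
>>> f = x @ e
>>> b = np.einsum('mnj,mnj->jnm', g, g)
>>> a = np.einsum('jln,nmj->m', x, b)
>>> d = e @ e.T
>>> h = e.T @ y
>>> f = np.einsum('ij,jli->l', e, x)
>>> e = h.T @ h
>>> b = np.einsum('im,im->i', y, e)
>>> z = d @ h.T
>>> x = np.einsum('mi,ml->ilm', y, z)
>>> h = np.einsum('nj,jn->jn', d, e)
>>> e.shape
(3, 3)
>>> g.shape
(5, 37, 3)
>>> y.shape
(3, 3)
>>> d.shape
(3, 3)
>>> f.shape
(5,)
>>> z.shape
(3, 5)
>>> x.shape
(3, 5, 3)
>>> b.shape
(3,)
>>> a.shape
(37,)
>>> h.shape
(3, 3)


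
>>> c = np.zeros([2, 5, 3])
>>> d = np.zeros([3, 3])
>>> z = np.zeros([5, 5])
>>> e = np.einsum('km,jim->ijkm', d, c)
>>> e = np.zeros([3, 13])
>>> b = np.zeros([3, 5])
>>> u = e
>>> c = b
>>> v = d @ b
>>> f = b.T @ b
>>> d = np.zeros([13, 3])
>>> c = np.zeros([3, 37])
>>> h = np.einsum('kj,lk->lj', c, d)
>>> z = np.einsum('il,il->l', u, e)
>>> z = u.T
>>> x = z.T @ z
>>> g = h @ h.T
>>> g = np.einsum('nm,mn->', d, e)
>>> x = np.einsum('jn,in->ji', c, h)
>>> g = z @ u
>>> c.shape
(3, 37)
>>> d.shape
(13, 3)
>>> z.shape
(13, 3)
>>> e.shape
(3, 13)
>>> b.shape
(3, 5)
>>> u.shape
(3, 13)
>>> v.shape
(3, 5)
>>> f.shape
(5, 5)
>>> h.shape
(13, 37)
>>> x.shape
(3, 13)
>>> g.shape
(13, 13)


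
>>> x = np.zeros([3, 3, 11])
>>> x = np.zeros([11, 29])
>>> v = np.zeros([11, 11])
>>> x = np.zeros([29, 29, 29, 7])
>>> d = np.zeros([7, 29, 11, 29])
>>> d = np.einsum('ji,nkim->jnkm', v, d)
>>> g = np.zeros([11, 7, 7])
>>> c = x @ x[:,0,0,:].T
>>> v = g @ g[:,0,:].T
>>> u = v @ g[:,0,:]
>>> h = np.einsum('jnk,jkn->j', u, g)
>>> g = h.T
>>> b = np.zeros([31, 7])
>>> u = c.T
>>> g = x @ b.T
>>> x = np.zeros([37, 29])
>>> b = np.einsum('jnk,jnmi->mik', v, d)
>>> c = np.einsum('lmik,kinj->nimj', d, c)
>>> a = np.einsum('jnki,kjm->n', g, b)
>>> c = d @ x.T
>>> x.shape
(37, 29)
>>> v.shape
(11, 7, 11)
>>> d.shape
(11, 7, 29, 29)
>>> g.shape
(29, 29, 29, 31)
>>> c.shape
(11, 7, 29, 37)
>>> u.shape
(29, 29, 29, 29)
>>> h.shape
(11,)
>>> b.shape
(29, 29, 11)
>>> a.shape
(29,)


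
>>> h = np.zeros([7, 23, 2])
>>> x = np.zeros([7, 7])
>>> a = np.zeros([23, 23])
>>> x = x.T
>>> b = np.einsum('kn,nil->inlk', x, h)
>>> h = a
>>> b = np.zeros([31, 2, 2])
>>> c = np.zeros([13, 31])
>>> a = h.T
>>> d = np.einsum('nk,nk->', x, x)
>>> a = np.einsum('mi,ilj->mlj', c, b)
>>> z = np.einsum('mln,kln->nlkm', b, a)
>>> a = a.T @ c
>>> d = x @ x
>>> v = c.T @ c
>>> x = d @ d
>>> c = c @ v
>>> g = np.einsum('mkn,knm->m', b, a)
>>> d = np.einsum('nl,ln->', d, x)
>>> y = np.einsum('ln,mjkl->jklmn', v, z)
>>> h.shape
(23, 23)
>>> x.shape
(7, 7)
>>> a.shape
(2, 2, 31)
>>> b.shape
(31, 2, 2)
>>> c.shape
(13, 31)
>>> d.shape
()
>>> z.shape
(2, 2, 13, 31)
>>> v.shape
(31, 31)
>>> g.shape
(31,)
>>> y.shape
(2, 13, 31, 2, 31)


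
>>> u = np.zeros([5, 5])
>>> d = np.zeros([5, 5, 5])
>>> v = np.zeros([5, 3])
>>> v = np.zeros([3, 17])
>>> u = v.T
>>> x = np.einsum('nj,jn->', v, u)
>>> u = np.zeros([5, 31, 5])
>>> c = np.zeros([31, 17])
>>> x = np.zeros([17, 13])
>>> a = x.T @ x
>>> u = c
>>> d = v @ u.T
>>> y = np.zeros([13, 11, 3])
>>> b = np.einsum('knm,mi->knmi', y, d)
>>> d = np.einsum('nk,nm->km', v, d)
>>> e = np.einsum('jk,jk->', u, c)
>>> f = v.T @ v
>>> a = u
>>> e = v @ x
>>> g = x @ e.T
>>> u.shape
(31, 17)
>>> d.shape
(17, 31)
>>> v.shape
(3, 17)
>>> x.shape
(17, 13)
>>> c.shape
(31, 17)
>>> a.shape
(31, 17)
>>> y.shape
(13, 11, 3)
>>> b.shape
(13, 11, 3, 31)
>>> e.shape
(3, 13)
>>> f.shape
(17, 17)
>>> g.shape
(17, 3)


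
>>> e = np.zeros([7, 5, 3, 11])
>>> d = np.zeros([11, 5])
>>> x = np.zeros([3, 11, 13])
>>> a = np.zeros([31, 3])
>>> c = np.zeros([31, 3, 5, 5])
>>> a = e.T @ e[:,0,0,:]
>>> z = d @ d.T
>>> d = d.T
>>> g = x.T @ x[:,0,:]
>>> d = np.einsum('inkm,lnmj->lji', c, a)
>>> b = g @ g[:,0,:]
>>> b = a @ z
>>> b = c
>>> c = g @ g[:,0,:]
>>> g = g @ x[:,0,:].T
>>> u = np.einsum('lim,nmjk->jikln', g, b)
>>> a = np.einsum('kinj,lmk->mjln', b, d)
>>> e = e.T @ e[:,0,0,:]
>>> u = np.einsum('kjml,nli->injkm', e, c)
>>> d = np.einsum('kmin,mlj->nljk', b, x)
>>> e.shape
(11, 3, 5, 11)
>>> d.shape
(5, 11, 13, 31)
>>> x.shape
(3, 11, 13)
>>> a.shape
(11, 5, 11, 5)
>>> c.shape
(13, 11, 13)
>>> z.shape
(11, 11)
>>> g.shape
(13, 11, 3)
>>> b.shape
(31, 3, 5, 5)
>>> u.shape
(13, 13, 3, 11, 5)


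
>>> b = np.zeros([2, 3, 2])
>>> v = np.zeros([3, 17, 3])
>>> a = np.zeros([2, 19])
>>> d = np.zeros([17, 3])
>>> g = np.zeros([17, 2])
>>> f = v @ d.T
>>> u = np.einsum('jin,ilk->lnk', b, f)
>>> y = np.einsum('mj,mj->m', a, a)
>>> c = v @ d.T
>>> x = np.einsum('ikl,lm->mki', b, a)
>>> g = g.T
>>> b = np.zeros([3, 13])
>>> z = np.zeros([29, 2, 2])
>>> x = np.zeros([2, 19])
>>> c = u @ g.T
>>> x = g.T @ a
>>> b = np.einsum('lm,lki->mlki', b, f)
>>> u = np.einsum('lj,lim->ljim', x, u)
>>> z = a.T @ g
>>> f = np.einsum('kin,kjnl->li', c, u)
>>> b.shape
(13, 3, 17, 17)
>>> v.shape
(3, 17, 3)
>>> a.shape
(2, 19)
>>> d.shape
(17, 3)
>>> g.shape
(2, 17)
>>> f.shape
(17, 2)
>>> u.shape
(17, 19, 2, 17)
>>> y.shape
(2,)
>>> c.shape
(17, 2, 2)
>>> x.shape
(17, 19)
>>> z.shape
(19, 17)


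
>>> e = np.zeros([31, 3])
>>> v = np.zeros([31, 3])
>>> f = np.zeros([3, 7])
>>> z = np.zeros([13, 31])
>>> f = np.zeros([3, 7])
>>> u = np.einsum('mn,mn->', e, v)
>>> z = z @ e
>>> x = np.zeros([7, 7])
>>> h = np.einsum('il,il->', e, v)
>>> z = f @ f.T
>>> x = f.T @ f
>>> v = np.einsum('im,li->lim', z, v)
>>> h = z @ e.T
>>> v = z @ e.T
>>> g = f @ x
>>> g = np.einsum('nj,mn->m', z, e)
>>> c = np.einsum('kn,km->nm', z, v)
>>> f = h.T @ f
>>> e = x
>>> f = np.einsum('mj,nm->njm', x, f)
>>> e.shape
(7, 7)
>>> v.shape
(3, 31)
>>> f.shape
(31, 7, 7)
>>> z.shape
(3, 3)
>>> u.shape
()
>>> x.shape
(7, 7)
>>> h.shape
(3, 31)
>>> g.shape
(31,)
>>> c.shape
(3, 31)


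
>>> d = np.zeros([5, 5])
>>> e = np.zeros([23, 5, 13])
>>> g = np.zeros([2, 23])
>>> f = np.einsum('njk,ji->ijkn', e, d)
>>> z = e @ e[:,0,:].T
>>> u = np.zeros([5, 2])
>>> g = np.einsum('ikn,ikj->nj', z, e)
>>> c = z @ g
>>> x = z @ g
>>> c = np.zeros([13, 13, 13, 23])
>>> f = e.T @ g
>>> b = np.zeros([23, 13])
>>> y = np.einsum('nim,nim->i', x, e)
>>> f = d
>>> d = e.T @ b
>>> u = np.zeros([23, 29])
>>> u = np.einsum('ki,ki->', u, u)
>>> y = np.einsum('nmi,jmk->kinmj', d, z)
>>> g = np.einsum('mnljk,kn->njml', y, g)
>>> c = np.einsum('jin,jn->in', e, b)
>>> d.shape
(13, 5, 13)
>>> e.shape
(23, 5, 13)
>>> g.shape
(13, 5, 23, 13)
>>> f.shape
(5, 5)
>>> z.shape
(23, 5, 23)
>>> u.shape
()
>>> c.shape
(5, 13)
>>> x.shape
(23, 5, 13)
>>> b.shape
(23, 13)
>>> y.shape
(23, 13, 13, 5, 23)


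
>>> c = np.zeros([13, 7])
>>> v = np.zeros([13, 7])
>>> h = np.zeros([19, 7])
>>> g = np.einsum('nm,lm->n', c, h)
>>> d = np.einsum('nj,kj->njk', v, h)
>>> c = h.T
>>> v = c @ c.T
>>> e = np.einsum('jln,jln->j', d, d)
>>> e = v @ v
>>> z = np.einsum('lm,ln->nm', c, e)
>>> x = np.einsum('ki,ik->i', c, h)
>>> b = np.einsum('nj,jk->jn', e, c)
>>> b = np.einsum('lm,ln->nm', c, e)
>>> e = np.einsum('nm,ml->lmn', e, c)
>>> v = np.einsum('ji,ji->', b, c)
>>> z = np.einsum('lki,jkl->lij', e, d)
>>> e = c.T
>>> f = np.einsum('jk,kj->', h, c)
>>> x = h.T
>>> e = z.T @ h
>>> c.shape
(7, 19)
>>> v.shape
()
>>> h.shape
(19, 7)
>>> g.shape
(13,)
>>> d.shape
(13, 7, 19)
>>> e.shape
(13, 7, 7)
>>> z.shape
(19, 7, 13)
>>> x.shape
(7, 19)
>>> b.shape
(7, 19)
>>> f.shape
()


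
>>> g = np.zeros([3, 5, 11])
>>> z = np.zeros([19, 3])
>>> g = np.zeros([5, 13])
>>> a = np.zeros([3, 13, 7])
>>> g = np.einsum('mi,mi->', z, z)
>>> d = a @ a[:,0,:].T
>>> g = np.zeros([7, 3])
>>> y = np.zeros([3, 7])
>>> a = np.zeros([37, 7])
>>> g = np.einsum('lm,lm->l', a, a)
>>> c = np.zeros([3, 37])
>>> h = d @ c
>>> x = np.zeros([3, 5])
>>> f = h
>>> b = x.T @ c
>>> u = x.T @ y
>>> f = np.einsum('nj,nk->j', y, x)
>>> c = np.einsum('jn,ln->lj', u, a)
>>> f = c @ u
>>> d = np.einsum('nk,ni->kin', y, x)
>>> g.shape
(37,)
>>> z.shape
(19, 3)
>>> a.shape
(37, 7)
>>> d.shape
(7, 5, 3)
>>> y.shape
(3, 7)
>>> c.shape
(37, 5)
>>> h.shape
(3, 13, 37)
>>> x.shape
(3, 5)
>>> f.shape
(37, 7)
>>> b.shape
(5, 37)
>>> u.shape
(5, 7)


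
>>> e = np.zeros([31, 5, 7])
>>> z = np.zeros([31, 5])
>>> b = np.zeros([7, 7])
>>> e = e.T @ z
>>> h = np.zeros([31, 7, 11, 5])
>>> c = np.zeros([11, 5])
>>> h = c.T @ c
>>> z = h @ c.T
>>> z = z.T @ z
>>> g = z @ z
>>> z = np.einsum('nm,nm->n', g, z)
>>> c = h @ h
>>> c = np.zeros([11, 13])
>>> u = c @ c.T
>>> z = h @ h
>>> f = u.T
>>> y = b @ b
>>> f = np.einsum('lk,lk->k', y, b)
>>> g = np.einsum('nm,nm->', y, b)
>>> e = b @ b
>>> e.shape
(7, 7)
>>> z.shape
(5, 5)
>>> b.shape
(7, 7)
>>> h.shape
(5, 5)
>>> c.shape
(11, 13)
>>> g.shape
()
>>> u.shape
(11, 11)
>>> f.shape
(7,)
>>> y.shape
(7, 7)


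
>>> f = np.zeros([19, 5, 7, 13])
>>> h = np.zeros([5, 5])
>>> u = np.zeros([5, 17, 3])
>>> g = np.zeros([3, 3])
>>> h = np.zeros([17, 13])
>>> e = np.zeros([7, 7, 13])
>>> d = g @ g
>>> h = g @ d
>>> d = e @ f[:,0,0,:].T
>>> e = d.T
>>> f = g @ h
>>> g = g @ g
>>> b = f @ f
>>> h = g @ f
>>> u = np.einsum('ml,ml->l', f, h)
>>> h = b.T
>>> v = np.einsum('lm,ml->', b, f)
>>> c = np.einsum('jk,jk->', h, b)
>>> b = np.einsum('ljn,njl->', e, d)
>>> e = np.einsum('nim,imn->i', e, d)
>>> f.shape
(3, 3)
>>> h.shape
(3, 3)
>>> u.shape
(3,)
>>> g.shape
(3, 3)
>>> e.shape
(7,)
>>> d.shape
(7, 7, 19)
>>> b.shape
()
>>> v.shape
()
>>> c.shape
()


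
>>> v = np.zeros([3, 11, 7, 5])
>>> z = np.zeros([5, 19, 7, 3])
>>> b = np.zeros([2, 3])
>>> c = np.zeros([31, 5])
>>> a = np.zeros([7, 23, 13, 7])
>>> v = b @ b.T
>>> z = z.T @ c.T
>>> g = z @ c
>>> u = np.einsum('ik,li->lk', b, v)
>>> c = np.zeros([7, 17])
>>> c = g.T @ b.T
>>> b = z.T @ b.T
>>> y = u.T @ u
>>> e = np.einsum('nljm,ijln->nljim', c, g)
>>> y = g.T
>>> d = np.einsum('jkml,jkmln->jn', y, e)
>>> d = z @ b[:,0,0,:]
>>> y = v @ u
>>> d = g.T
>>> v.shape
(2, 2)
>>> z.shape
(3, 7, 19, 31)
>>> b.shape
(31, 19, 7, 2)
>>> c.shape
(5, 19, 7, 2)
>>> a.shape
(7, 23, 13, 7)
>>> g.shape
(3, 7, 19, 5)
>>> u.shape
(2, 3)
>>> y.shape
(2, 3)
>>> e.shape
(5, 19, 7, 3, 2)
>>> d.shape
(5, 19, 7, 3)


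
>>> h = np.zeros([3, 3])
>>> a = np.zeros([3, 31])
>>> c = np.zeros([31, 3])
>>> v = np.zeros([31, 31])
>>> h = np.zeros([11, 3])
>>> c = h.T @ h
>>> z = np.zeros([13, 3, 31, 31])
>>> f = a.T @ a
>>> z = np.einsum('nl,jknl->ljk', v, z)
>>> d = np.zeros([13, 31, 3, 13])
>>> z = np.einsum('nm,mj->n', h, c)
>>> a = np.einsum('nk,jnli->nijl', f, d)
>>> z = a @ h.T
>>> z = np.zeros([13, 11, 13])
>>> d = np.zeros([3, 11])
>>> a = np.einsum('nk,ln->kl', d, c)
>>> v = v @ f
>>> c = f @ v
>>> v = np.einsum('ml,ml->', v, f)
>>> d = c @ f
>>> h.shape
(11, 3)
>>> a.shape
(11, 3)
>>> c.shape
(31, 31)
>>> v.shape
()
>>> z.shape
(13, 11, 13)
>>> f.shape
(31, 31)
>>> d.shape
(31, 31)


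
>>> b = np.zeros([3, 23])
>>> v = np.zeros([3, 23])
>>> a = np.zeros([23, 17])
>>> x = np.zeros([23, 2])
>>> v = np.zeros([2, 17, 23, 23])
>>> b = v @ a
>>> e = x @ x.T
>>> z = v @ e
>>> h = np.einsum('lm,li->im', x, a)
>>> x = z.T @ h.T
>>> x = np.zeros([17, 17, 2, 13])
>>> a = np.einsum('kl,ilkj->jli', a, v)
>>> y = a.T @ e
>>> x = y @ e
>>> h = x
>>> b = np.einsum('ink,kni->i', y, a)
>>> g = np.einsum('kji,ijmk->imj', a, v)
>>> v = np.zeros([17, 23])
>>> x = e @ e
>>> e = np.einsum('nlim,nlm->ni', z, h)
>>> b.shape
(2,)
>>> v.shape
(17, 23)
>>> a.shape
(23, 17, 2)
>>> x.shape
(23, 23)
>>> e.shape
(2, 23)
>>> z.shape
(2, 17, 23, 23)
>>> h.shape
(2, 17, 23)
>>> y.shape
(2, 17, 23)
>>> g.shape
(2, 23, 17)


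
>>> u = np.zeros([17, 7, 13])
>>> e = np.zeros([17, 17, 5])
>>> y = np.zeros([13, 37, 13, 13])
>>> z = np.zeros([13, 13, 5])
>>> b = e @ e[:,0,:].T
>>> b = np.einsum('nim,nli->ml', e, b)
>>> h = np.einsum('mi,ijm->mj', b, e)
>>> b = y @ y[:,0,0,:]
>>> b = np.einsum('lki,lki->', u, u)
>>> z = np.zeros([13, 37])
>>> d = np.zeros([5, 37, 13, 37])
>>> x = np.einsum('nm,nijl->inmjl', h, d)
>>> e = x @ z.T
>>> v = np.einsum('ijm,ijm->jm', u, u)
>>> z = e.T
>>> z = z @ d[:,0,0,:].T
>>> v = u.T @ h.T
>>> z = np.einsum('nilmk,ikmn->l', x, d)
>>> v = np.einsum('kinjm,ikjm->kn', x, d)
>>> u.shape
(17, 7, 13)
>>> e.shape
(37, 5, 17, 13, 13)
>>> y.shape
(13, 37, 13, 13)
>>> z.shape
(17,)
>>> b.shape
()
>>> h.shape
(5, 17)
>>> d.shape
(5, 37, 13, 37)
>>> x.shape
(37, 5, 17, 13, 37)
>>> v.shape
(37, 17)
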